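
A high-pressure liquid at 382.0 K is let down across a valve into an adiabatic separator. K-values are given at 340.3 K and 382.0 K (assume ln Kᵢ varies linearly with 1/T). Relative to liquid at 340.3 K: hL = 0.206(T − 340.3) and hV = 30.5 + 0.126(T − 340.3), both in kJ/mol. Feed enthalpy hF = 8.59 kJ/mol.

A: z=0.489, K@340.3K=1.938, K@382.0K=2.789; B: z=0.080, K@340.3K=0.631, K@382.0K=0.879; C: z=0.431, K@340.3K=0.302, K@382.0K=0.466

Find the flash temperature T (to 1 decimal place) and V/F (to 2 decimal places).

T = 343.9 K, V/F = 0.26

Adiabatic flash: solve Rachford–Rice at each trial T, then check hF = ψ·hV(T) + (1−ψ)·hL(T).
  T = 340.3 K: K = (1.938, 0.631, 0.302), RR gives ψ = 0.208, H_out = 6.339 kJ/mol
  T = 382.0 K: K = (2.789, 0.879, 0.466), RR gives ψ = 0.717, H_out = 28.053 kJ/mol
  T = 361.1 K: K = (2.348, 0.752, 0.380), RR gives ψ = 0.476, H_out = 17.997 kJ/mol
  T = 350.7 K: K = (2.139, 0.690, 0.340), RR gives ψ = 0.351, H_out = 12.548 kJ/mol
  T = 345.5 K: K = (2.038, 0.661, 0.321), RR gives ψ = 0.283, H_out = 9.571 kJ/mol
  T = 342.9 K: K = (1.988, 0.646, 0.311), RR gives ψ = 0.246, H_out = 7.992 kJ/mol
  T = 344.2 K: K = (2.013, 0.653, 0.316), RR gives ψ = 0.265, H_out = 8.790 kJ/mol
Linear interpolation between T = 342.9 (H_out = 7.992) and T = 344.2 (H_out = 8.790) on hF = 8.59 gives T ≈ 343.9 K, at which ψ = 0.26.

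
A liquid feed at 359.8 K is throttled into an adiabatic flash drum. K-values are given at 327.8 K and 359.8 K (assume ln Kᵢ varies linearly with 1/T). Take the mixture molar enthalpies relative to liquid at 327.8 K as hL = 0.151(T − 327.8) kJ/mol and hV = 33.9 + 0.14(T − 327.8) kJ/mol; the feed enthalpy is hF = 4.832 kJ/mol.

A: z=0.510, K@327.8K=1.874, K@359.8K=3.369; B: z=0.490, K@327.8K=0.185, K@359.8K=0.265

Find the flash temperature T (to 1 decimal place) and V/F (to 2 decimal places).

T = 330.5 K, V/F = 0.13

Adiabatic flash: solve Rachford–Rice at each trial T, then check hF = ψ·hV(T) + (1−ψ)·hL(T).
  T = 327.8 K: K = (1.874, 0.185), RR gives ψ = 0.065, H_out = 2.208 kJ/mol
  T = 359.8 K: K = (3.369, 0.265), RR gives ψ = 0.487, H_out = 21.171 kJ/mol
  T = 343.8 K: K = (2.547, 0.223), RR gives ψ = 0.340, H_out = 13.879 kJ/mol
  T = 335.8 K: K = (2.193, 0.204), RR gives ψ = 0.230, H_out = 8.974 kJ/mol
  T = 331.8 K: K = (2.029, 0.194), RR gives ψ = 0.157, H_out = 5.912 kJ/mol
  T = 329.8 K: K = (1.950, 0.190), RR gives ψ = 0.114, H_out = 4.156 kJ/mol
  T = 330.8 K: K = (1.990, 0.192), RR gives ψ = 0.136, H_out = 5.056 kJ/mol
  T = 330.3 K: K = (1.970, 0.191), RR gives ψ = 0.125, H_out = 4.612 kJ/mol
Linear interpolation between T = 330.3 (H_out = 4.612) and T = 330.8 (H_out = 5.056) on hF = 4.832 gives T ≈ 330.5 K, at which ψ = 0.13.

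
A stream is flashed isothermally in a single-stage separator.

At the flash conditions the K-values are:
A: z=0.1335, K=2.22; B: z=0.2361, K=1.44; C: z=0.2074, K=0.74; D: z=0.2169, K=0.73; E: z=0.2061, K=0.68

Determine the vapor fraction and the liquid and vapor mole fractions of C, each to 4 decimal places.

ψ = 0.3806, x_C = 0.2302, y_C = 0.1703

Rachford–Rice: g(ψ) = Σ zᵢ(Kᵢ−1)/(1+ψ(Kᵢ−1)) = 0.
Check two-phase: ΣzᵢKᵢ = 1.0883 > 1 and Σzᵢ/Kᵢ = 1.1046 > 1, so g(0) = 0.0883 > 0 and g(1) = -0.1046 < 0.
Newton–Raphson from ψ = 0.5:
  ψ = 0.5000: g = -0.02189, g' = -0.1769 → ψ = 0.3763
  ψ = 0.3763: g = 0.00081, g' = -0.1911 → ψ = 0.3806
Converged at ψ = 0.3806.
Compositions from xᵢ = zᵢ/(1+ψ(Kᵢ−1)), yᵢ = Kᵢxᵢ:
  A: x = 0.0912, y = 0.2024
  B: x = 0.2022, y = 0.2912
  C: x = 0.2302, y = 0.1703
  D: x = 0.2417, y = 0.1765
  E: x = 0.2347, y = 0.1596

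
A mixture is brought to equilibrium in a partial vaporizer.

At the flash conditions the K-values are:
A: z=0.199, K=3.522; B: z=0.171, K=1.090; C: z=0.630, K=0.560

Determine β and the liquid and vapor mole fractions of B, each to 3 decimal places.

β = 0.268, x_B = 0.167, y_B = 0.182

Newton–Raphson from β = 0.48:
  β = 0.480: g = -0.1096, g' = -0.456 → β = 0.240
  β = 0.240: g = 0.0179, g' = -0.645 → β = 0.268
Converged at β = 0.268.
Compositions from xᵢ = zᵢ/(1+β(Kᵢ−1)), yᵢ = Kᵢxᵢ:
  A: x = 0.119, y = 0.418
  B: x = 0.167, y = 0.182
  C: x = 0.714, y = 0.400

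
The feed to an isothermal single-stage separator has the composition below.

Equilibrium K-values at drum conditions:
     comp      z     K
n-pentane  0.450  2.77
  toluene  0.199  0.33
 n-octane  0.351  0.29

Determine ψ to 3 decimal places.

ψ = 0.336

Iterate (Newton) starting at ψ = 0.68:
  ψ = 0.680: g = -0.3653, g' = -1.253 → ψ = 0.389
  ψ = 0.389: g = -0.0524, g' = -0.996 → ψ = 0.336
Converged at ψ = 0.336.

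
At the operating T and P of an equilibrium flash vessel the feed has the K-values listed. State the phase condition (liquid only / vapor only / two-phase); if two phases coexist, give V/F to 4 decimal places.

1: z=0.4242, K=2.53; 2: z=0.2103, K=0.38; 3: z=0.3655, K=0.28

two-phase, V/F = 0.2437

ΣzᵢKᵢ = 1.2555; Σzᵢ/Kᵢ = 2.0264.
Both exceed 1, so a two-phase solution exists.
Newton–Raphson from ψ = 0.59:
  ψ = 0.5900: g = -0.32199, g' = -1.0480 → ψ = 0.2827
  ψ = 0.2827: g = -0.03549, g' = -0.9014 → ψ = 0.2434
  ψ = 0.2434: g = 0.00030, g' = -0.9179 → ψ = 0.2437
Converged at ψ = 0.2437.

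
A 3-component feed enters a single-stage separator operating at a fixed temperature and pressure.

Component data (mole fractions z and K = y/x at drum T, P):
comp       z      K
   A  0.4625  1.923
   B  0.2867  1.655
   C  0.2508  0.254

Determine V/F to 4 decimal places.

V/F = 0.6957

Rachford–Rice: g(V/F) = Σ zᵢ(Kᵢ−1)/(1+V/F(Kᵢ−1)) = 0.
Check two-phase: ΣzᵢKᵢ = 1.4276 > 1 and Σzᵢ/Kᵢ = 1.4011 > 1, so g(0) = 0.4276 > 0 and g(1) = -0.4011 < 0.
Iterate (Newton) starting at V/F = 0.58:
  V/F = 0.5800: g = 0.08434, g' = -0.6654 → V/F = 0.7067
  V/F = 0.7067: g = -0.00903, g' = -0.8263 → V/F = 0.6958
  V/F = 0.6958: g = -0.00010, g' = -0.8076 → V/F = 0.6957
Converged at V/F = 0.6957.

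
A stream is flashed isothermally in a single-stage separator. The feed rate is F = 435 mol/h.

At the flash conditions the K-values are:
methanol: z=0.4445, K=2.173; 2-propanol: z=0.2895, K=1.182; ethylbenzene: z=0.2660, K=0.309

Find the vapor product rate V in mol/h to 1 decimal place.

Material balance + equilibrium reduce to Σ zᵢ(Kᵢ−1)/(1+ψ(Kᵢ−1)) = 0.
g(0) = ΣzᵢKᵢ − 1 = 0.3903 and g(1) = 1 − Σzᵢ/Kᵢ = -0.3103, so a root lies in (0, 1).
Iterate (Newton) starting at ψ = 0.44:
  ψ = 0.4400: g = 0.12858, g' = -0.5365 → ψ = 0.6797
  ψ = 0.6797: g = -0.00957, g' = -0.6485 → ψ = 0.6649
  ψ = 0.6649: g = -0.00010, g' = -0.6353 → ψ = 0.6647
Converged at ψ = 0.6647.
Then V = ψ·F = 0.6647·435 = 289.2 mol/h and L = F − V = 145.8 mol/h.

V = 289.2 mol/h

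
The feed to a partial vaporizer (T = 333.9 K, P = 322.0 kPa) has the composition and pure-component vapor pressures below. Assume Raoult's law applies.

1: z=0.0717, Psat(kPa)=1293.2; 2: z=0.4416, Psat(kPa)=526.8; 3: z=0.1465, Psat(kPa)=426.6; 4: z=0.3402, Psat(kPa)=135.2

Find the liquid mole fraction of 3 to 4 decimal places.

x_3 = 0.1214

Raoult's law: Kᵢ = Pᵢˢᵃᵗ/P = Pᵢˢᵃᵗ/322.0.
  K_1 = 1293.2/322.0 = 4.016149, K_2 = 526.8/322.0 = 1.636025, K_3 = 426.6/322.0 = 1.324845, K_4 = 135.2/322.0 = 0.419876
Newton–Raphson from V/F = 0.48:
  V/F = 0.4800: g = 0.07117, g' = -0.4452 → V/F = 0.6399
  V/F = 0.6399: g = -0.00103, g' = -0.4664 → V/F = 0.6377
Converged at V/F = 0.6377.
Compositions from xᵢ = zᵢ/(1+V/F(Kᵢ−1)), yᵢ = Kᵢxᵢ:
  1: x = 0.0245, y = 0.0985
  2: x = 0.3142, y = 0.5140
  3: x = 0.1214, y = 0.1608
  4: x = 0.5399, y = 0.2267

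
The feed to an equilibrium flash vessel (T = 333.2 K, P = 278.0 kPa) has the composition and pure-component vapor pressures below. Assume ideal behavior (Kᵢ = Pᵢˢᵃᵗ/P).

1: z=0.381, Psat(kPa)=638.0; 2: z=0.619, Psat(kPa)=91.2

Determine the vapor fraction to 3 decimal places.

ψ = 0.089

Raoult's law: Kᵢ = Pᵢˢᵃᵗ/P = Pᵢˢᵃᵗ/278.0.
  K_1 = 638.0/278.0 = 2.29496, K_2 = 91.2/278.0 = 0.32806
Newton iteration, ψ⁰ = 0.59:
  ψ = 0.590: g = -0.4094, g' = -0.973 → ψ = 0.169
  ψ = 0.169: g = -0.0644, g' = -0.786 → ψ = 0.087
  ψ = 0.087: g = 0.0017, g' = -0.831 → ψ = 0.089
Converged at ψ = 0.089.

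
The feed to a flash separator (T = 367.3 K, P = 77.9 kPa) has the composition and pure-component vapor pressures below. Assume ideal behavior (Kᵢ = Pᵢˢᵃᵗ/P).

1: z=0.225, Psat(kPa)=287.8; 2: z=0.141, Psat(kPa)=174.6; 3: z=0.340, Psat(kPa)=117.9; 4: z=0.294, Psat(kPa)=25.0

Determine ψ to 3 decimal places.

Raoult's law: Kᵢ = Pᵢˢᵃᵗ/P = Pᵢˢᵃᵗ/77.9.
  K_1 = 287.8/77.9 = 3.69448, K_2 = 174.6/77.9 = 2.24134, K_3 = 117.9/77.9 = 1.51348, K_4 = 25.0/77.9 = 0.32092
Newton–Raphson from ψ = 0.44:
  ψ = 0.440: g = 0.2483, g' = -0.768 → ψ = 0.763
  ψ = 0.763: g = -0.0008, g' = -0.863 → ψ = 0.762
Converged at ψ = 0.762.

ψ = 0.762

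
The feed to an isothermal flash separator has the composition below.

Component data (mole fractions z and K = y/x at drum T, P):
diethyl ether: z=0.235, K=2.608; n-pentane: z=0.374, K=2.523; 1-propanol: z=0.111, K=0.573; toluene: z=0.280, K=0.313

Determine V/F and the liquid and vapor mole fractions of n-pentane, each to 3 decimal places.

Rachford–Rice: g(V/F) = Σ zᵢ(Kᵢ−1)/(1+V/F(Kᵢ−1)) = 0.
g(0) = ΣzᵢKᵢ − 1 = 0.708 and g(1) = 1 − Σzᵢ/Kᵢ = -0.327, so a root lies in (0, 1).
Newton–Raphson from V/F = 0.5:
  V/F = 0.500: g = 0.1796, g' = -0.806 → V/F = 0.723
  V/F = 0.723: g = -0.0048, g' = -0.890 → V/F = 0.717
Converged at V/F = 0.717.
Compositions from xᵢ = zᵢ/(1+V/F(Kᵢ−1)), yᵢ = Kᵢxᵢ:
  diethyl ether: x = 0.109, y = 0.285
  n-pentane: x = 0.179, y = 0.451
  1-propanol: x = 0.160, y = 0.092
  toluene: x = 0.552, y = 0.173

V/F = 0.717, x_n-pentane = 0.179, y_n-pentane = 0.451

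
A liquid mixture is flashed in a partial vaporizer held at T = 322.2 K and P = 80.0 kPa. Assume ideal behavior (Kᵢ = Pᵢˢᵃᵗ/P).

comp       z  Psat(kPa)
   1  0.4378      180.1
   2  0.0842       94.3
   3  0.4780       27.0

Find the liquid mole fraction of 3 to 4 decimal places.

x_3 = 0.6092

Raoult's law: Kᵢ = Pᵢˢᵃᵗ/P = Pᵢˢᵃᵗ/80.0.
  K_1 = 180.1/80.0 = 2.251250, K_2 = 94.3/80.0 = 1.178750, K_3 = 27.0/80.0 = 0.337500
Material balance + equilibrium reduce to Σ zᵢ(Kᵢ−1)/(1+V/F(Kᵢ−1)) = 0.
Feasibility: ΣzᵢKᵢ = 1.2462, Σzᵢ/Kᵢ = 1.6822 — both > 1, two phases present.
Newton–Raphson from V/F = 0.5:
  V/F = 0.5000: g = -0.12274, g' = -0.7307 → V/F = 0.3320
  V/F = 0.3320: g = -0.00476, g' = -0.6893 → V/F = 0.3251
Converged at V/F = 0.3251.
Compositions from xᵢ = zᵢ/(1+V/F(Kᵢ−1)), yᵢ = Kᵢxᵢ:
  1: x = 0.3112, y = 0.7006
  2: x = 0.0796, y = 0.0938
  3: x = 0.6092, y = 0.2056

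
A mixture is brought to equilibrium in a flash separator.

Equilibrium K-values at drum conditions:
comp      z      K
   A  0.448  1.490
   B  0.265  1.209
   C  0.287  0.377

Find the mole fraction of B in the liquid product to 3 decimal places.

x_B = 0.245

Material balance + equilibrium reduce to Σ zᵢ(Kᵢ−1)/(1+β(Kᵢ−1)) = 0.
g(0) = ΣzᵢKᵢ − 1 = 0.096 and g(1) = 1 − Σzᵢ/Kᵢ = -0.281, so a root lies in (0, 1).
Iterate (Newton) starting at β = 0.5:
  β = 0.500: g = -0.0332, g' = -0.314 → β = 0.394
  β = 0.394: g = -0.0018, g' = -0.281 → β = 0.388
Converged at β = 0.388.
Compositions from xᵢ = zᵢ/(1+β(Kᵢ−1)), yᵢ = Kᵢxᵢ:
  A: x = 0.376, y = 0.561
  B: x = 0.245, y = 0.296
  C: x = 0.378, y = 0.143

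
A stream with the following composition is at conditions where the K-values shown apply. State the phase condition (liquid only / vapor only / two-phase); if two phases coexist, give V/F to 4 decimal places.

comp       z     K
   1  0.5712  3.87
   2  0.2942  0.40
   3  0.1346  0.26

two-phase, V/F = 0.7291

ΣzᵢKᵢ = 2.3632; Σzᵢ/Kᵢ = 1.4008.
Both exceed 1, so a two-phase solution exists.
Rachford–Rice: g(ψ) = Σ zᵢ(Kᵢ−1)/(1+ψ(Kᵢ−1)) = 0.
Newton–Raphson from ψ = 0.5:
  ψ = 0.5000: g = 0.26297, g' = -1.1954 → ψ = 0.7200
  ψ = 0.7200: g = 0.01066, g' = -1.1663 → ψ = 0.7291
Converged at ψ = 0.7291.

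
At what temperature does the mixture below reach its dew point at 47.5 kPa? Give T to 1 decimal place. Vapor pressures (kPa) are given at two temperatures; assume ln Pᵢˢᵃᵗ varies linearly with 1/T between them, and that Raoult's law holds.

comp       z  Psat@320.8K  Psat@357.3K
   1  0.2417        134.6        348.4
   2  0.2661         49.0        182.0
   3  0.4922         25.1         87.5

T = 327.3 K

Dew-point temperature: Σzᵢ·P/Pᵢˢᵃᵗ(T) = 1. Interpolate ln Pᵢˢᵃᵗ = aᵢ + bᵢ/T.
  T = 320.8 K: ΣzᵢP/Pᵢˢᵃᵗ = 1.2747
  T = 357.3 K: ΣzᵢP/Pᵢˢᵃᵗ = 0.3696
  T = 339.1 K: ΣzᵢP/Pᵢˢᵃᵗ = 0.6621
  T = 330.0 K: ΣzᵢP/Pᵢˢᵃᵗ = 0.9086
  T = 325.4 K: ΣzᵢP/Pᵢˢᵃᵗ = 1.0735
  T = 327.7 K: ΣzᵢP/Pᵢˢᵃᵗ = 0.9870
  T = 326.5 K: ΣzᵢP/Pᵢˢᵃᵗ = 1.0311
Interpolating between 326.5 K and 327.7 K gives T ≈ 327.3 K.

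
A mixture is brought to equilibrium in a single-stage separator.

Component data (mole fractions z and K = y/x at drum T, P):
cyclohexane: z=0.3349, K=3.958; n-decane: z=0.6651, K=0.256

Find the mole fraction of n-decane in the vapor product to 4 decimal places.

y_n-decane = 0.2046

Rachford–Rice: g(V/F) = Σ zᵢ(Kᵢ−1)/(1+V/F(Kᵢ−1)) = 0.
Check two-phase: ΣzᵢKᵢ = 1.4958 > 1 and Σzᵢ/Kᵢ = 2.6827 > 1, so g(0) = 0.4958 > 0 and g(1) = -1.6827 < 0.
Binary case is linear: z₁(K₁−1)(1+V/F(K₂−1)) + z₂(K₂−1)(1+V/F(K₁−1)) = 0
⇒ V/F = [z₁(K₁−1)+z₂(K₂−1)] / [−(K₁−1)(K₂−1)] = 0.49580/2.20075 = 0.2253
Compositions from xᵢ = zᵢ/(1+V/F(Kᵢ−1)), yᵢ = Kᵢxᵢ:
  cyclohexane: x = 0.2010, y = 0.7954
  n-decane: x = 0.7990, y = 0.2046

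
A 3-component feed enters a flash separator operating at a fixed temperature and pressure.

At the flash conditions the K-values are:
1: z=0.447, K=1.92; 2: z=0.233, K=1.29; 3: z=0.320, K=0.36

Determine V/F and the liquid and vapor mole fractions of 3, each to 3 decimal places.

Newton–Raphson from V/F = 0.5:
  V/F = 0.500: g = 0.0395, g' = -0.476 → V/F = 0.583
  V/F = 0.583: g = -0.0012, g' = -0.508 → V/F = 0.581
Converged at V/F = 0.581.
Compositions from xᵢ = zᵢ/(1+V/F(Kᵢ−1)), yᵢ = Kᵢxᵢ:
  1: x = 0.291, y = 0.559
  2: x = 0.199, y = 0.257
  3: x = 0.509, y = 0.183

V/F = 0.581, x_3 = 0.509, y_3 = 0.183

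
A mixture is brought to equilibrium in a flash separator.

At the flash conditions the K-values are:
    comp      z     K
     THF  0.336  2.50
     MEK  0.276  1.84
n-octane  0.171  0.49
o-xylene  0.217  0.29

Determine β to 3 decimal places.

Iterate (Newton) starting at β = 0.5:
  β = 0.500: g = 0.0953, g' = -0.687 → β = 0.639
  β = 0.639: g = -0.0031, g' = -0.744 → β = 0.635
Converged at β = 0.635.

β = 0.635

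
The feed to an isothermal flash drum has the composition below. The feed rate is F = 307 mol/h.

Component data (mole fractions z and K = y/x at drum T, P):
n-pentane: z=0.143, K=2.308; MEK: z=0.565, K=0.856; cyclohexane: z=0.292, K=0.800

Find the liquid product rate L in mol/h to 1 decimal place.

Material balance + equilibrium reduce to Σ zᵢ(Kᵢ−1)/(1+V/F(Kᵢ−1)) = 0.
Check two-phase: ΣzᵢKᵢ = 1.047 > 1 and Σzᵢ/Kᵢ = 1.087 > 1, so g(0) = 0.047 > 0 and g(1) = -0.087 < 0.
Iterate (Newton) starting at V/F = 0.43:
  V/F = 0.430: g = -0.0309, g' = -0.128 → V/F = 0.188
  V/F = 0.188: g = 0.0059, g' = -0.183 → V/F = 0.220
  V/F = 0.220: g = 0.0002, g' = -0.173 → V/F = 0.221
Converged at V/F = 0.221.
Then V = V/F·F = 0.2208·307 = 67.8 mol/h and L = F − V = 239.2 mol/h.

L = 239.2 mol/h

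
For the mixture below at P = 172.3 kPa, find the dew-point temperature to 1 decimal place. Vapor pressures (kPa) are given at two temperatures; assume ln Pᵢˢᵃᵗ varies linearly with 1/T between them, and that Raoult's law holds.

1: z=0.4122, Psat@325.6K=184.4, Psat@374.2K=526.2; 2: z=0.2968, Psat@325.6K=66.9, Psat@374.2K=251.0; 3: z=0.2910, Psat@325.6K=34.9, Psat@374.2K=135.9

T = 359.8 K

Dew-point temperature: Σzᵢ·P/Pᵢˢᵃᵗ(T) = 1. Interpolate ln Pᵢˢᵃᵗ = aᵢ + bᵢ/T.
  T = 325.6 K: ΣzᵢP/Pᵢˢᵃᵗ = 2.5862
  T = 374.2 K: ΣzᵢP/Pᵢˢᵃᵗ = 0.7077
  T = 349.9 K: ΣzᵢP/Pᵢˢᵃᵗ = 1.2912
  T = 362.0 K: ΣzᵢP/Pᵢˢᵃᵗ = 0.9471
  T = 355.9 K: ΣzᵢP/Pᵢˢᵃᵗ = 1.1043
  T = 358.9 K: ΣzᵢP/Pᵢˢᵃᵗ = 1.0233
  T = 360.4 K: ΣzᵢP/Pᵢˢᵃᵗ = 0.9855
Interpolating between 358.9 K and 360.4 K gives T ≈ 359.8 K.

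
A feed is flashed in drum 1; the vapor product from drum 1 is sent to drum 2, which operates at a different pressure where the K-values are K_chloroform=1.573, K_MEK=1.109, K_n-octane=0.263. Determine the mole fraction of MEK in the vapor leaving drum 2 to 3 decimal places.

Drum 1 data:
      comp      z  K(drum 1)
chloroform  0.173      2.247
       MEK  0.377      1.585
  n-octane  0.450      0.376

y_MEK (drum 2) = 0.547

Drum 1:
Material balance + equilibrium reduce to Σ zᵢ(Kᵢ−1)/(1+ψ₁(Kᵢ−1)) = 0.
Check two-phase: ΣzᵢKᵢ = 1.155 > 1 and Σzᵢ/Kᵢ = 1.512 > 1, so g(0) = 0.155 > 0 and g(1) = -0.512 < 0.
Newton–Raphson from ψ₁ = 0.5:
  ψ₁ = 0.500: g = -0.1046, g' = -0.549 → ψ₁ = 0.310
  ψ₁ = 0.310: g = -0.0057, g' = -0.502 → ψ₁ = 0.298
Converged at ψ₁ = 0.298.
Drum-1 compositions:
  chloroform: x = 0.126, y = 0.283
  MEK: x = 0.321, y = 0.509
  n-octane: x = 0.553, y = 0.208
Drum-2 feed = drum-1 vapor: z₂ = (0.2833, 0.5088, 0.2079).
Drum 2:
Rachford–Rice: g(ψ₂) = Σ zᵢ(Kᵢ−1)/(1+ψ₂(Kᵢ−1)) = 0.
Feasibility: ΣzᵢKᵢ = 1.065, Σzᵢ/Kᵢ = 1.429 — both > 1, two phases present.
Newton iteration, ψ₂⁰ = 0.4:
  ψ₂ = 0.400: g = -0.0321, g' = -0.294 → ψ₂ = 0.291
  ψ₂ = 0.291: g = -0.0022, g' = -0.257 → ψ₂ = 0.283
Converged at ψ₂ = 0.283.
  chloroform: x = 0.244, y = 0.384
  MEK: x = 0.494, y = 0.547
  n-octane: x = 0.263, y = 0.069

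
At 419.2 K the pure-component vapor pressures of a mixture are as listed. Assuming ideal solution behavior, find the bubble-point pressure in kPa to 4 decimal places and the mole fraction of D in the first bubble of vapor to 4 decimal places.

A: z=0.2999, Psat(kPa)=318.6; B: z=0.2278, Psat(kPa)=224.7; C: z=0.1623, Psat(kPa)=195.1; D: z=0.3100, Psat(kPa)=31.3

Pbub = 188.1025 kPa, y_D = 0.0516

At the bubble point ψ → 0, so ΣzᵢKᵢ = 1 with Kᵢ = Pᵢˢᵃᵗ/P ⇒ P = ΣzᵢPᵢˢᵃᵗ.
P = 0.2999·318.6 + 0.2278·224.7 + 0.1623·195.1 + 0.3100·31.3 = 188.1025 kPa
yᵢ = zᵢPᵢˢᵃᵗ/P ⇒ y_D = 0.3100·31.3/188.1025 = 0.0516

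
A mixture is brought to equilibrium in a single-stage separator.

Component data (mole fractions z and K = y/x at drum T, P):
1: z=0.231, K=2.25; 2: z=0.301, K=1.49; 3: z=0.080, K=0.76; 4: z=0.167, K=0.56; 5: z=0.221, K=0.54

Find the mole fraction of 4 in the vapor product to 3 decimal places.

y_4 = 0.131

Newton iteration, β⁰ = 0.37:
  β = 0.370: g = 0.0909, g' = -0.340 → β = 0.637
  β = 0.637: g = 0.0045, g' = -0.316 → β = 0.652
Converged at β = 0.652.
Compositions from xᵢ = zᵢ/(1+β(Kᵢ−1)), yᵢ = Kᵢxᵢ:
  1: x = 0.127, y = 0.286
  2: x = 0.228, y = 0.340
  3: x = 0.095, y = 0.072
  4: x = 0.234, y = 0.131
  5: x = 0.316, y = 0.170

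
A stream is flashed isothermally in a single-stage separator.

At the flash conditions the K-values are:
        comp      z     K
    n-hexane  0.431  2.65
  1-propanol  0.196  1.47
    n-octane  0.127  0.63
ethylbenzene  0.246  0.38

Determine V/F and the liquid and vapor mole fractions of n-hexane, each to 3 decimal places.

V/F = 0.806, x_n-hexane = 0.185, y_n-hexane = 0.490

Newton iteration, V/F⁰ = 0.5:
  V/F = 0.500: g = 0.1856, g' = -0.605 → V/F = 0.806
Converged at V/F = 0.806.
Compositions from xᵢ = zᵢ/(1+V/F(Kᵢ−1)), yᵢ = Kᵢxᵢ:
  n-hexane: x = 0.185, y = 0.490
  1-propanol: x = 0.142, y = 0.209
  n-octane: x = 0.181, y = 0.114
  ethylbenzene: x = 0.492, y = 0.187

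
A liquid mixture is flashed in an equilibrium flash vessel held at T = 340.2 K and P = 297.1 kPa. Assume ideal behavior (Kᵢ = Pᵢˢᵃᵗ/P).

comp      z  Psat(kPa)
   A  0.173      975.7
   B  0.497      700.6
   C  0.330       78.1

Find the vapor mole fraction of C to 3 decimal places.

y_C = 0.178

Raoult's law: Kᵢ = Pᵢˢᵃᵗ/P = Pᵢˢᵃᵗ/297.1.
  K_A = 975.7/297.1 = 3.28408, K_B = 700.6/297.1 = 2.35813, K_C = 78.1/297.1 = 0.26287
Let β = V/F and solve Σ zᵢ(Kᵢ−1)/(1+β(Kᵢ−1)) = 0.
Check two-phase: ΣzᵢKᵢ = 1.827 > 1 and Σzᵢ/Kᵢ = 1.519 > 1, so g(0) = 0.827 > 0 and g(1) = -0.519 < 0.
Newton iteration, β⁰ = 0.36:
  β = 0.360: g = 0.3391, g' = -1.018 → β = 0.693
  β = 0.693: g = 0.0032, g' = -1.128 → β = 0.696
Converged at β = 0.696.
Compositions from xᵢ = zᵢ/(1+β(Kᵢ−1)), yᵢ = Kᵢxᵢ:
  A: x = 0.067, y = 0.219
  B: x = 0.255, y = 0.602
  C: x = 0.678, y = 0.178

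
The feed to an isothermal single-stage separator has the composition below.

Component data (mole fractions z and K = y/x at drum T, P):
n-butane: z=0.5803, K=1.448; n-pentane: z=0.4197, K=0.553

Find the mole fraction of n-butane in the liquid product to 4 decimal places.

Material balance + equilibrium reduce to Σ zᵢ(Kᵢ−1)/(1+β(Kᵢ−1)) = 0.
Feasibility: ΣzᵢKᵢ = 1.0724, Σzᵢ/Kᵢ = 1.1597 — both > 1, two phases present.
Newton–Raphson from β = 0.31:
  β = 0.3100: g = 0.01049, g' = -0.2028 → β = 0.3617
  β = 0.3617: g = -0.00007, g' = -0.2056 → β = 0.3614
Converged at β = 0.3614.
Compositions from xᵢ = zᵢ/(1+β(Kᵢ−1)), yᵢ = Kᵢxᵢ:
  n-butane: x = 0.4994, y = 0.7232
  n-pentane: x = 0.5006, y = 0.2768

x_n-butane = 0.4994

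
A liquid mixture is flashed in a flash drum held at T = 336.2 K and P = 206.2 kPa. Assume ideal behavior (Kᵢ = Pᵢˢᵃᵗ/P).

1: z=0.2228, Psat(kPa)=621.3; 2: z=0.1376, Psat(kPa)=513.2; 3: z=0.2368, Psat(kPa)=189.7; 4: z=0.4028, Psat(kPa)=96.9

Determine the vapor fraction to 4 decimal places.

ψ = 0.5582

Raoult's law: Kᵢ = Pᵢˢᵃᵗ/P = Pᵢˢᵃᵗ/206.2.
  K_1 = 621.3/206.2 = 3.013094, K_2 = 513.2/206.2 = 2.488846, K_3 = 189.7/206.2 = 0.919981, K_4 = 96.9/206.2 = 0.469932
Newton–Raphson from ψ = 0.35:
  ψ = 0.3500: g = 0.11617, g' = -0.6148 → ψ = 0.5390
  ψ = 0.5390: g = 0.01008, g' = -0.5251 → ψ = 0.5581
  ψ = 0.5581: g = 0.00004, g' = -0.5211 → ψ = 0.5582
Converged at ψ = 0.5582.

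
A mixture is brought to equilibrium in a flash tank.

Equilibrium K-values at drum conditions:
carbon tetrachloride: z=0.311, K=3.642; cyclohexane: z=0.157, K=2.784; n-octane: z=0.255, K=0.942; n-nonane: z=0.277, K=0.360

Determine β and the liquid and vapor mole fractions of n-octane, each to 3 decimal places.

β = 0.801, x_n-octane = 0.267, y_n-octane = 0.252

Material balance + equilibrium reduce to Σ zᵢ(Kᵢ−1)/(1+β(Kᵢ−1)) = 0.
Feasibility: ΣzᵢKᵢ = 1.910, Σzᵢ/Kᵢ = 1.182 — both > 1, two phases present.
Newton–Raphson from β = 0.5:
  β = 0.500: g = 0.2261, g' = -0.789 → β = 0.787
  β = 0.787: g = 0.0109, g' = -0.777 → β = 0.801
Converged at β = 0.801.
Compositions from xᵢ = zᵢ/(1+β(Kᵢ−1)), yᵢ = Kᵢxᵢ:
  carbon tetrachloride: x = 0.100, y = 0.364
  cyclohexane: x = 0.065, y = 0.180
  n-octane: x = 0.267, y = 0.252
  n-nonane: x = 0.568, y = 0.205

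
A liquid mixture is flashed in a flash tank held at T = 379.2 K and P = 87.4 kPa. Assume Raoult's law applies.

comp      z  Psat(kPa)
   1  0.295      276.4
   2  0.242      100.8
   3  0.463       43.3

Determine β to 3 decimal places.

Raoult's law: Kᵢ = Pᵢˢᵃᵗ/P = Pᵢˢᵃᵗ/87.4.
  K_1 = 276.4/87.4 = 3.16247, K_2 = 100.8/87.4 = 1.15332, K_3 = 43.3/87.4 = 0.49542
Let β = V/F and solve Σ zᵢ(Kᵢ−1)/(1+β(Kᵢ−1)) = 0.
Feasibility: ΣzᵢKᵢ = 1.441, Σzᵢ/Kᵢ = 1.238 — both > 1, two phases present.
Iterate (Newton) starting at β = 0.35:
  β = 0.350: g = 0.1146, g' = -0.626 → β = 0.533
  β = 0.533: g = 0.0110, g' = -0.523 → β = 0.554
Converged at β = 0.554.

β = 0.554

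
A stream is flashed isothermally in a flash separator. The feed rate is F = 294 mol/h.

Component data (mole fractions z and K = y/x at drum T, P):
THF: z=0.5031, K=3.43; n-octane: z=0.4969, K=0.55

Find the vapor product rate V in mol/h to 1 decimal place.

V = 268.6 mol/h

Rachford–Rice: g(β) = Σ zᵢ(Kᵢ−1)/(1+β(Kᵢ−1)) = 0.
Check two-phase: ΣzᵢKᵢ = 1.9989 > 1 and Σzᵢ/Kᵢ = 1.0501 > 1, so g(0) = 0.9989 > 0 and g(1) = -0.0501 < 0.
Binary case is linear: z₁(K₁−1)(1+β(K₂−1)) + z₂(K₂−1)(1+β(K₁−1)) = 0
⇒ β = [z₁(K₁−1)+z₂(K₂−1)] / [−(K₁−1)(K₂−1)] = 0.99893/1.09350 = 0.9135
Then V = β·F = 0.9135·294 = 268.6 mol/h and L = F − V = 25.4 mol/h.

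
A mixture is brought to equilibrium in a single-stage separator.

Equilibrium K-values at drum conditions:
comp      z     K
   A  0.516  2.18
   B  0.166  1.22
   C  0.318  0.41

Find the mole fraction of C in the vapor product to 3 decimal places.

Material balance + equilibrium reduce to Σ zᵢ(Kᵢ−1)/(1+ψ(Kᵢ−1)) = 0.
g(0) = ΣzᵢKᵢ − 1 = 0.458 and g(1) = 1 − Σzᵢ/Kᵢ = -0.148, so a root lies in (0, 1).
Iterate (Newton) starting at ψ = 0.5:
  ψ = 0.500: g = 0.1497, g' = -0.513 → ψ = 0.792
  ψ = 0.792: g = -0.0061, g' = -0.588 → ψ = 0.781
Converged at ψ = 0.781.
Compositions from xᵢ = zᵢ/(1+ψ(Kᵢ−1)), yᵢ = Kᵢxᵢ:
  A: x = 0.269, y = 0.585
  B: x = 0.142, y = 0.173
  C: x = 0.590, y = 0.242

y_C = 0.242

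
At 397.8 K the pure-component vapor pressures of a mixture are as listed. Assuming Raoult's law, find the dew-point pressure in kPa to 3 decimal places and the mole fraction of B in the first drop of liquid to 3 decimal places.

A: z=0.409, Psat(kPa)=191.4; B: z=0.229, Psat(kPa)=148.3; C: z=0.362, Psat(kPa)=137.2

At the dew point ψ → 1, so Σzᵢ/Kᵢ = 1 with Kᵢ = Pᵢˢᵃᵗ/P ⇒ 1/P = Σzᵢ/Pᵢˢᵃᵗ.
1/P = 0.409/191.4 + 0.229/148.3 + 0.362/137.2 = 0.006320 ⇒ P = 158.239 kPa
xᵢ = zᵢP/Pᵢˢᵃᵗ ⇒ x_B = 0.229·158.239/148.3 = 0.244

Pdew = 158.239 kPa, x_B = 0.244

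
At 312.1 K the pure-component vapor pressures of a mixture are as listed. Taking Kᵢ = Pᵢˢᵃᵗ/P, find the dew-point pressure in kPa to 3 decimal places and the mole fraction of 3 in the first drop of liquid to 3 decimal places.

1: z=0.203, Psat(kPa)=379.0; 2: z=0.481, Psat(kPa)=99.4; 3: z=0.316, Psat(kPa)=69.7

Pdew = 100.925 kPa, x_3 = 0.458

At the dew point ψ → 1, so Σzᵢ/Kᵢ = 1 with Kᵢ = Pᵢˢᵃᵗ/P ⇒ 1/P = Σzᵢ/Pᵢˢᵃᵗ.
1/P = 0.203/379.0 + 0.481/99.4 + 0.316/69.7 = 0.009908 ⇒ P = 100.925 kPa
xᵢ = zᵢP/Pᵢˢᵃᵗ ⇒ x_3 = 0.316·100.925/69.7 = 0.458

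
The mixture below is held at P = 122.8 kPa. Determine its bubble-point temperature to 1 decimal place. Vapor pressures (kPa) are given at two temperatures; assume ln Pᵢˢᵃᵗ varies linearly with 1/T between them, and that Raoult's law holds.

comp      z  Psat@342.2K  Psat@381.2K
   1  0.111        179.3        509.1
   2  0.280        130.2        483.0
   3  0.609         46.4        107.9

T = 354.5 K

Bubble-point temperature: ΣzᵢPᵢˢᵃᵗ(T) = P. Interpolate ln Pᵢˢᵃᵗ = aᵢ + bᵢ/T.
  T = 342.2 K: ΣzᵢPᵢˢᵃᵗ = 84.62 kPa
  T = 381.2 K: ΣzᵢPᵢˢᵃᵗ = 257.46 kPa
  T = 361.7 K: ΣzᵢPᵢˢᵃᵗ = 151.32 kPa
  T = 351.9 K: ΣzᵢPᵢˢᵃᵗ = 113.74 kPa
  T = 356.8 K: ΣzᵢPᵢˢᵃᵗ = 131.40 kPa
  T = 354.4 K: ΣzᵢPᵢˢᵃᵗ = 122.48 kPa
Interpolating between 354.4 K and 356.8 K gives T ≈ 354.5 K.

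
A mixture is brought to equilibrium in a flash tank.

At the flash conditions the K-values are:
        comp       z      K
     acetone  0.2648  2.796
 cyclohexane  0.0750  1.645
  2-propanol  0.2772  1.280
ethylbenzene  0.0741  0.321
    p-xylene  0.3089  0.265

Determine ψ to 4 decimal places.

Let ψ = V/F and solve Σ zᵢ(Kᵢ−1)/(1+ψ(Kᵢ−1)) = 0.
Check two-phase: ΣzᵢKᵢ = 1.3242 > 1 and Σzᵢ/Kᵢ = 1.7534 > 1, so g(0) = 0.3242 > 0 and g(1) = -0.7534 < 0.
Iterate (Newton) starting at ψ = 0.5:
  ψ = 0.5000: g = -0.07990, g' = -0.7671 → ψ = 0.3958
  ψ = 0.3958: g = -0.00263, g' = -0.7250 → ψ = 0.3922
Converged at ψ = 0.3922.

ψ = 0.3922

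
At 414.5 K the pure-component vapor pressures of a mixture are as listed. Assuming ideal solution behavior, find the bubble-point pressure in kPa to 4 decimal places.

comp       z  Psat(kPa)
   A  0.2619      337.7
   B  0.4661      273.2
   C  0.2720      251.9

At the bubble point ψ → 0, so ΣzᵢKᵢ = 1 with Kᵢ = Pᵢˢᵃᵗ/P ⇒ P = ΣzᵢPᵢˢᵃᵗ.
P = 0.2619·337.7 + 0.4661·273.2 + 0.2720·251.9 = 284.2989 kPa

Pbub = 284.2989 kPa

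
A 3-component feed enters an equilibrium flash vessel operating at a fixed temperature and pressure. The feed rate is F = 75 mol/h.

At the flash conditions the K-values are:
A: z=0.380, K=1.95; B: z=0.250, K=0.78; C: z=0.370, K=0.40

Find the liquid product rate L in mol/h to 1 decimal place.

L = 61.1 mol/h

Let ψ = V/F and solve Σ zᵢ(Kᵢ−1)/(1+ψ(Kᵢ−1)) = 0.
Feasibility: ΣzᵢKᵢ = 1.084, Σzᵢ/Kᵢ = 1.440 — both > 1, two phases present.
Newton iteration, ψ⁰ = 0.45:
  ψ = 0.450: g = -0.1123, g' = -0.433 → ψ = 0.191
  ψ = 0.191: g = -0.0025, g' = -0.429 → ψ = 0.185
Converged at ψ = 0.185.
Then V = ψ·F = 0.1850·75 = 13.9 mol/h and L = F − V = 61.1 mol/h.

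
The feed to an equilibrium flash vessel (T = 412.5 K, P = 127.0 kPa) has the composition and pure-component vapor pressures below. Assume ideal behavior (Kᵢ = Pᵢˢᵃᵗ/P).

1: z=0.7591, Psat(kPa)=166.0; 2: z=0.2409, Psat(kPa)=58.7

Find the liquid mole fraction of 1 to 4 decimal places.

Raoult's law: Kᵢ = Pᵢˢᵃᵗ/P = Pᵢˢᵃᵗ/127.0.
  K_1 = 166.0/127.0 = 1.307087, K_2 = 58.7/127.0 = 0.462205
Iterate (Newton) starting at ψ = 0.59:
  ψ = 0.5900: g = 0.00758, g' = -0.2008 → ψ = 0.6278
  ψ = 0.6278: g = -0.00015, g' = -0.2091 → ψ = 0.6270
Converged at ψ = 0.6270.
Compositions from xᵢ = zᵢ/(1+ψ(Kᵢ−1)), yᵢ = Kᵢxᵢ:
  1: x = 0.6365, y = 0.8320
  2: x = 0.3635, y = 0.1680

x_1 = 0.6365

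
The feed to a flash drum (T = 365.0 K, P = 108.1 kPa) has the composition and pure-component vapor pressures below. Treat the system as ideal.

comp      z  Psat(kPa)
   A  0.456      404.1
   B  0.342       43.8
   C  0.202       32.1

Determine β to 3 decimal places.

Raoult's law: Kᵢ = Pᵢˢᵃᵗ/P = Pᵢˢᵃᵗ/108.1.
  K_A = 404.1/108.1 = 3.73821, K_B = 43.8/108.1 = 0.40518, K_C = 32.1/108.1 = 0.29695
Material balance + equilibrium reduce to Σ zᵢ(Kᵢ−1)/(1+β(Kᵢ−1)) = 0.
Check two-phase: ΣzᵢKᵢ = 1.903 > 1 and Σzᵢ/Kᵢ = 1.646 > 1, so g(0) = 0.903 > 0 and g(1) = -0.646 < 0.
Newton–Raphson from β = 0.5:
  β = 0.500: g = 0.0185, g' = -1.092 → β = 0.517
Converged at β = 0.517.

β = 0.517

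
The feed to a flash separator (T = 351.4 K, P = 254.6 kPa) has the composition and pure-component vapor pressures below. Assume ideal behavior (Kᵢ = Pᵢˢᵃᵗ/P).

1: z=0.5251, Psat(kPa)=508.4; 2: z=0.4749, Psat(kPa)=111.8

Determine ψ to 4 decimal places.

Raoult's law: Kᵢ = Pᵢˢᵃᵗ/P = Pᵢˢᵃᵗ/254.6.
  K_1 = 508.4/254.6 = 1.996858, K_2 = 111.8/254.6 = 0.439120
Material balance + equilibrium reduce to Σ zᵢ(Kᵢ−1)/(1+ψ(Kᵢ−1)) = 0.
Check two-phase: ΣzᵢKᵢ = 1.2571 > 1 and Σzᵢ/Kᵢ = 1.3444 > 1, so g(0) = 0.2571 > 0 and g(1) = -0.3444 < 0.
Iterate (Newton) starting at ψ = 0.5:
  ψ = 0.5000: g = -0.02084, g' = -0.5209 → ψ = 0.4600
  ψ = 0.4600: g = -0.00009, g' = -0.5166 → ψ = 0.4598
Converged at ψ = 0.4598.

ψ = 0.4598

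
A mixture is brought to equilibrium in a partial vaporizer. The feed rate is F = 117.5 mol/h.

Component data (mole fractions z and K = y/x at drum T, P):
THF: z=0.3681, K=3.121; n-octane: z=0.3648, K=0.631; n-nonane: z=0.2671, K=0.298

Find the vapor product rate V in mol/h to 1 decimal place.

Rachford–Rice: g(V/F) = Σ zᵢ(Kᵢ−1)/(1+V/F(Kᵢ−1)) = 0.
Check two-phase: ΣzᵢKᵢ = 1.4586 > 1 and Σzᵢ/Kᵢ = 1.5924 > 1, so g(0) = 0.4586 > 0 and g(1) = -0.5924 < 0.
Newton–Raphson from V/F = 0.5:
  V/F = 0.5000: g = -0.07507, g' = -0.7772 → V/F = 0.4034
  V/F = 0.4034: g = 0.00100, g' = -0.8057 → V/F = 0.4047
Converged at V/F = 0.4047.
Then V = V/F·F = 0.4047·117.5 = 47.5 mol/h and L = F − V = 70.0 mol/h.

V = 47.5 mol/h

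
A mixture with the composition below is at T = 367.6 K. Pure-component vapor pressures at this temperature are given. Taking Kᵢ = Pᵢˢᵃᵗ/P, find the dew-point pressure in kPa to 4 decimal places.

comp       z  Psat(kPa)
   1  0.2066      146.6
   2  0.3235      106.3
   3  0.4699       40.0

At the dew point ψ → 1, so Σzᵢ/Kᵢ = 1 with Kᵢ = Pᵢˢᵃᵗ/P ⇒ 1/P = Σzᵢ/Pᵢˢᵃᵗ.
1/P = 0.2066/146.6 + 0.3235/106.3 + 0.4699/40.0 = 0.0162001 ⇒ P = 61.7282 kPa

Pdew = 61.7282 kPa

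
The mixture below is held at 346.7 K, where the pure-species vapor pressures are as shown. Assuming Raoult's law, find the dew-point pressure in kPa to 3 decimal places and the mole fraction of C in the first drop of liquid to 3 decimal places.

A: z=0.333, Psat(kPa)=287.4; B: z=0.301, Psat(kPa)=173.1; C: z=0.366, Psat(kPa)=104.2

At the dew point ψ → 1, so Σzᵢ/Kᵢ = 1 with Kᵢ = Pᵢˢᵃᵗ/P ⇒ 1/P = Σzᵢ/Pᵢˢᵃᵗ.
1/P = 0.333/287.4 + 0.301/173.1 + 0.366/104.2 = 0.006410 ⇒ P = 156.006 kPa
xᵢ = zᵢP/Pᵢˢᵃᵗ ⇒ x_C = 0.366·156.006/104.2 = 0.548

Pdew = 156.006 kPa, x_C = 0.548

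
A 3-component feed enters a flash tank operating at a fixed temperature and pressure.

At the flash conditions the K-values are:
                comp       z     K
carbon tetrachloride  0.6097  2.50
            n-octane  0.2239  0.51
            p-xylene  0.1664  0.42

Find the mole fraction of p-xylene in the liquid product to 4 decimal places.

x_p-xylene = 0.3425

Rachford–Rice: g(ψ) = Σ zᵢ(Kᵢ−1)/(1+ψ(Kᵢ−1)) = 0.
g(0) = ΣzᵢKᵢ − 1 = 0.7083 and g(1) = 1 − Σzᵢ/Kᵢ = -0.0791, so a root lies in (0, 1).
Newton iteration, ψ⁰ = 0.5:
  ψ = 0.5000: g = 0.24136, g' = -0.6533 → ψ = 0.8694
  ψ = 0.8694: g = 0.01108, g' = -0.6494 → ψ = 0.8865
  ψ = 0.8865: g = -0.00007, g' = -0.6579 → ψ = 0.8864
Converged at ψ = 0.8864.
Compositions from xᵢ = zᵢ/(1+ψ(Kᵢ−1)), yᵢ = Kᵢxᵢ:
  carbon tetrachloride: x = 0.2617, y = 0.6543
  n-octane: x = 0.3958, y = 0.2019
  p-xylene: x = 0.3425, y = 0.1438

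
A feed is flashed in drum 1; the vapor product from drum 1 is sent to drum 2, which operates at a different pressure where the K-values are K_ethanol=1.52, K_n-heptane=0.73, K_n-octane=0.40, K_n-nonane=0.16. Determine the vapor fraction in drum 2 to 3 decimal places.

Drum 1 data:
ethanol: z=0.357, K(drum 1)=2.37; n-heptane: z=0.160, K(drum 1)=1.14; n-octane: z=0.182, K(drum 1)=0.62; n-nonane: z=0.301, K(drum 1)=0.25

V/F (drum 2) = 0.350

Drum 1:
Material balance + equilibrium reduce to Σ zᵢ(Kᵢ−1)/(1+ψ₁(Kᵢ−1)) = 0.
g(0) = ΣzᵢKᵢ − 1 = 0.217 and g(1) = 1 − Σzᵢ/Kᵢ = -0.789, so a root lies in (0, 1).
Newton iteration, ψ₁⁰ = 0.5:
  ψ₁ = 0.500: g = -0.1354, g' = -0.712 → ψ₁ = 0.310
  ψ₁ = 0.310: g = -0.0077, g' = -0.654 → ψ₁ = 0.298
Converged at ψ₁ = 0.298.
Drum-1 compositions:
  ethanol: x = 0.253, y = 0.601
  n-heptane: x = 0.154, y = 0.175
  n-octane: x = 0.205, y = 0.127
  n-nonane: x = 0.388, y = 0.097
Drum-2 feed = drum-1 vapor: z₂ = (0.6007, 0.1751, 0.1273, 0.0969).
Drum 2:
Material balance + equilibrium reduce to Σ zᵢ(Kᵢ−1)/(1+ψ₂(Kᵢ−1)) = 0.
g(0) = ΣzᵢKᵢ − 1 = 0.107 and g(1) = 1 − Σzᵢ/Kᵢ = -0.559, so a root lies in (0, 1).
Newton iteration, ψ₂⁰ = 0.31:
  ψ₂ = 0.310: g = 0.0135, g' = -0.330 → ψ₂ = 0.351
  ψ₂ = 0.351: g = -0.0003, g' = -0.343 → ψ₂ = 0.350
Converged at ψ₂ = 0.350.
  ethanol: x = 0.508, y = 0.772
  n-heptane: x = 0.193, y = 0.141
  n-octane: x = 0.161, y = 0.064
  n-nonane: x = 0.137, y = 0.022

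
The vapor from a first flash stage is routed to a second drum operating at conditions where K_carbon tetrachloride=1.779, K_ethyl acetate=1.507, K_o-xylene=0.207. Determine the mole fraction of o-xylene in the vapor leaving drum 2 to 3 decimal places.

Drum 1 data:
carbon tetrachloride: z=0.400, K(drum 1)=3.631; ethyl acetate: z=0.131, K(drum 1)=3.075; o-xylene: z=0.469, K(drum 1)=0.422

y_o-xylene (drum 2) = 0.098

Drum 1:
Newton iteration, ψ₁⁰ = 0.5:
  ψ₁ = 0.500: g = 0.2066, g' = -0.962 → ψ₁ = 0.715
  ψ₁ = 0.715: g = 0.0129, g' = -0.880 → ψ₁ = 0.729
Converged at ψ₁ = 0.729.
Drum-1 compositions:
  carbon tetrachloride: x = 0.137, y = 0.498
  ethyl acetate: x = 0.052, y = 0.160
  o-xylene: x = 0.811, y = 0.342
Drum-2 feed = drum-1 vapor: z₂ = (0.4976, 0.1603, 0.3422).
Drum 2:
Newton iteration, ψ₂⁰ = 0.5:
  ψ₂ = 0.500: g = -0.1059, g' = -0.773 → ψ₂ = 0.363
  ψ₂ = 0.363: g = -0.0103, g' = -0.637 → ψ₂ = 0.347
Converged at ψ₂ = 0.347.
  carbon tetrachloride: x = 0.392, y = 0.697
  ethyl acetate: x = 0.136, y = 0.205
  o-xylene: x = 0.472, y = 0.098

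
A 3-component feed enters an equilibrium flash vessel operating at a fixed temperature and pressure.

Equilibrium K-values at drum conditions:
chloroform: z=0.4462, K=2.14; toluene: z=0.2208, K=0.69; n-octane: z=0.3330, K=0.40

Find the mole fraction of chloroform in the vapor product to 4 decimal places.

Let β = V/F and solve Σ zᵢ(Kᵢ−1)/(1+β(Kᵢ−1)) = 0.
Check two-phase: ΣzᵢKᵢ = 1.2404 > 1 and Σzᵢ/Kᵢ = 1.3610 > 1, so g(0) = 0.2404 > 0 and g(1) = -0.3610 < 0.
Iterate (Newton) starting at β = 0.66:
  β = 0.6600: g = -0.12658, g' = -0.5510 → β = 0.4303
  β = 0.4303: g = -0.00704, g' = -0.5071 → β = 0.4164
Converged at β = 0.4164.
Compositions from xᵢ = zᵢ/(1+β(Kᵢ−1)), yᵢ = Kᵢxᵢ:
  chloroform: x = 0.3026, y = 0.6475
  toluene: x = 0.2535, y = 0.1749
  n-octane: x = 0.4439, y = 0.1776

y_chloroform = 0.6475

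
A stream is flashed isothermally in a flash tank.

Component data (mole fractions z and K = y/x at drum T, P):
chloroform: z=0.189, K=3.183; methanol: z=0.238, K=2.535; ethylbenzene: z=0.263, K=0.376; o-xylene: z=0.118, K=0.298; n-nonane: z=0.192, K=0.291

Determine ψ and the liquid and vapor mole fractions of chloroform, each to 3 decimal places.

Rachford–Rice: g(ψ) = Σ zᵢ(Kᵢ−1)/(1+ψ(Kᵢ−1)) = 0.
Check two-phase: ΣzᵢKᵢ = 1.395 > 1 and Σzᵢ/Kᵢ = 1.908 > 1, so g(0) = 0.395 > 0 and g(1) = -0.908 < 0.
Newton iteration, ψ⁰ = 0.5:
  ψ = 0.500: g = -0.1731, g' = -0.971 → ψ = 0.322
  ψ = 0.322: g = -0.0019, g' = -0.981 → ψ = 0.320
Converged at ψ = 0.320.
Compositions from xᵢ = zᵢ/(1+ψ(Kᵢ−1)), yᵢ = Kᵢxᵢ:
  chloroform: x = 0.111, y = 0.354
  methanol: x = 0.160, y = 0.405
  ethylbenzene: x = 0.329, y = 0.124
  o-xylene: x = 0.152, y = 0.045
  n-nonane: x = 0.248, y = 0.072

ψ = 0.320, x_chloroform = 0.111, y_chloroform = 0.354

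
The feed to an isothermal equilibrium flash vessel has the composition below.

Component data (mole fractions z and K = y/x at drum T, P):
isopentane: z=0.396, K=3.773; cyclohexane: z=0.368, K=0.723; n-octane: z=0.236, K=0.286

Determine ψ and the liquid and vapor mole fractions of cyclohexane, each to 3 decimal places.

ψ = 0.594, x_cyclohexane = 0.441, y_cyclohexane = 0.318

Iterate (Newton) starting at ψ = 0.68:
  ψ = 0.680: g = -0.0726, g' = -0.863 → ψ = 0.596
  ψ = 0.596: g = -0.0014, g' = -0.838 → ψ = 0.594
Converged at ψ = 0.594.
Compositions from xᵢ = zᵢ/(1+ψ(Kᵢ−1)), yᵢ = Kᵢxᵢ:
  isopentane: x = 0.150, y = 0.564
  cyclohexane: x = 0.441, y = 0.318
  n-octane: x = 0.410, y = 0.117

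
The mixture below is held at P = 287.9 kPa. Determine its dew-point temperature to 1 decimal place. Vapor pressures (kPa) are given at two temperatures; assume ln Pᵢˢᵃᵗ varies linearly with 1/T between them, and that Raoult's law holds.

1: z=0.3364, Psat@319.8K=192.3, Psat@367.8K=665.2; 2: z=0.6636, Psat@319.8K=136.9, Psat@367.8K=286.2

Dew-point temperature: Σzᵢ·P/Pᵢˢᵃᵗ(T) = 1. Interpolate ln Pᵢˢᵃᵗ = aᵢ + bᵢ/T.
  T = 319.8 K: ΣzᵢP/Pᵢˢᵃᵗ = 1.8992
  T = 367.8 K: ΣzᵢP/Pᵢˢᵃᵗ = 0.8131
  T = 343.8 K: ΣzᵢP/Pᵢˢᵃᵗ = 1.2000
  T = 355.8 K: ΣzᵢP/Pᵢˢᵃᵗ = 0.9803
  T = 349.8 K: ΣzᵢP/Pᵢˢᵃᵗ = 1.0824
  T = 352.8 K: ΣzᵢP/Pᵢˢᵃᵗ = 1.0295
  T = 354.3 K: ΣzᵢP/Pᵢˢᵃᵗ = 1.0045
Interpolating between 354.3 K and 355.8 K gives T ≈ 354.6 K.

T = 354.6 K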